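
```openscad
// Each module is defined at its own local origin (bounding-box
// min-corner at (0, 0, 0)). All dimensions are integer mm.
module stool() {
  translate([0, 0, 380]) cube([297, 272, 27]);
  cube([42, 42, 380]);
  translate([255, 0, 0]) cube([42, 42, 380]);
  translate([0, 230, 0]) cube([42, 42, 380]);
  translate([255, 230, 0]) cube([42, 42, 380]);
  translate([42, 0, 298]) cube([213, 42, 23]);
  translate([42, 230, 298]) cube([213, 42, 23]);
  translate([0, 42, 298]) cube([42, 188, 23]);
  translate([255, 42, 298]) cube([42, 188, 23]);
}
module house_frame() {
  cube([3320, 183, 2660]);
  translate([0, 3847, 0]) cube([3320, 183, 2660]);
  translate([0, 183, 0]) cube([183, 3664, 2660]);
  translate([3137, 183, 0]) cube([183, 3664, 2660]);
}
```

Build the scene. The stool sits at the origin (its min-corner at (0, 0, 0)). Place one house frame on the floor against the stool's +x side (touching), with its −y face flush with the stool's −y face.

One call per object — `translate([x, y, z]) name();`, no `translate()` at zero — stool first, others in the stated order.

stool();
translate([297, 0, 0]) house_frame();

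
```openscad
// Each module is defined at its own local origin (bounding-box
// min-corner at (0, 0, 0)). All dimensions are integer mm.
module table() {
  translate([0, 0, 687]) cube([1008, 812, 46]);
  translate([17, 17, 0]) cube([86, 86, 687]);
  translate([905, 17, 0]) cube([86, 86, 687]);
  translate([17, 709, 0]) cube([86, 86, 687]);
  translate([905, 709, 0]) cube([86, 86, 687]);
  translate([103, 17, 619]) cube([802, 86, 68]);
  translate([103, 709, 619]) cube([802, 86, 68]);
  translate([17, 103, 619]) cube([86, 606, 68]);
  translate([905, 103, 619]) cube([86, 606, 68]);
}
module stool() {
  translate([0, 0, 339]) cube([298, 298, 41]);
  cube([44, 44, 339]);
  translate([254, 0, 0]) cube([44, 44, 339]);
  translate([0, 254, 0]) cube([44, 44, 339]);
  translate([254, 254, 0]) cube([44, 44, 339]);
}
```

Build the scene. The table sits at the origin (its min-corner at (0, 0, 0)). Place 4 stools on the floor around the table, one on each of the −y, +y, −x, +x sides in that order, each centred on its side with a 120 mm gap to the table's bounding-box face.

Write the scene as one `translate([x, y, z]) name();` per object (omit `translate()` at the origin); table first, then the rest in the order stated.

table();
translate([355, -418, 0]) stool();
translate([355, 932, 0]) stool();
translate([-418, 257, 0]) stool();
translate([1128, 257, 0]) stool();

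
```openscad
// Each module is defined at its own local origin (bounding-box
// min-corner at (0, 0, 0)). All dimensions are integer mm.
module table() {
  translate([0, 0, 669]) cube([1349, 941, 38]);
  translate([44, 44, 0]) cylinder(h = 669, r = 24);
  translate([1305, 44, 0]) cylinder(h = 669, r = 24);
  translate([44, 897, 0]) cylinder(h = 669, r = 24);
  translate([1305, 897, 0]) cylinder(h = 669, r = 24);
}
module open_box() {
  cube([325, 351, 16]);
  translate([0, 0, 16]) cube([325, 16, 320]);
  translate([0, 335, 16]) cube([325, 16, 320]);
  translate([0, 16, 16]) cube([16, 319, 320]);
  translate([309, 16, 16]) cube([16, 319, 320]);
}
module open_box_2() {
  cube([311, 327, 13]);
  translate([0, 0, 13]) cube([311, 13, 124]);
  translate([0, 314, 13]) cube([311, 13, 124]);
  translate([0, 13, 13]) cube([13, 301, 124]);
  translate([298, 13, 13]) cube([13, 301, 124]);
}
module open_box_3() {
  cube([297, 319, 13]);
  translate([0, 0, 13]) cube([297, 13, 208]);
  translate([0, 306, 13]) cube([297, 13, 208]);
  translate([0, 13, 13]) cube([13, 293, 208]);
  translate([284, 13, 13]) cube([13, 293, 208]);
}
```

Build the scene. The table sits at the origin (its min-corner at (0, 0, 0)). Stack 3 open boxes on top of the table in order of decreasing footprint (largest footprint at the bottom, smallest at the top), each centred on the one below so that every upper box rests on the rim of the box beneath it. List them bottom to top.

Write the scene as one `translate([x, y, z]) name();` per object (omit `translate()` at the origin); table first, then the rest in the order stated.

table();
translate([512, 295, 707]) open_box();
translate([519, 307, 1043]) open_box_2();
translate([526, 311, 1180]) open_box_3();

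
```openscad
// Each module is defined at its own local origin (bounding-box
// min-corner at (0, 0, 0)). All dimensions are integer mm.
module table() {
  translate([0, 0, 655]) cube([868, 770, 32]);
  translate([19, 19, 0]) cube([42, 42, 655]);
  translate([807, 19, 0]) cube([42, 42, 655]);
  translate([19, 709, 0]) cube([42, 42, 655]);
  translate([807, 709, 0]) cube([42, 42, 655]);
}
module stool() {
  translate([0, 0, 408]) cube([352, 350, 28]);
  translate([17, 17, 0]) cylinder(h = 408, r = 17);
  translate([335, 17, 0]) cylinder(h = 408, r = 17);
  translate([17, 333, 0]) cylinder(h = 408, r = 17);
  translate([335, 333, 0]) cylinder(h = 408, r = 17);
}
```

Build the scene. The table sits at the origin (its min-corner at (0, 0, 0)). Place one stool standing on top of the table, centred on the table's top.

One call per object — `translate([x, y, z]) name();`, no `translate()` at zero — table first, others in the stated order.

table();
translate([258, 210, 687]) stool();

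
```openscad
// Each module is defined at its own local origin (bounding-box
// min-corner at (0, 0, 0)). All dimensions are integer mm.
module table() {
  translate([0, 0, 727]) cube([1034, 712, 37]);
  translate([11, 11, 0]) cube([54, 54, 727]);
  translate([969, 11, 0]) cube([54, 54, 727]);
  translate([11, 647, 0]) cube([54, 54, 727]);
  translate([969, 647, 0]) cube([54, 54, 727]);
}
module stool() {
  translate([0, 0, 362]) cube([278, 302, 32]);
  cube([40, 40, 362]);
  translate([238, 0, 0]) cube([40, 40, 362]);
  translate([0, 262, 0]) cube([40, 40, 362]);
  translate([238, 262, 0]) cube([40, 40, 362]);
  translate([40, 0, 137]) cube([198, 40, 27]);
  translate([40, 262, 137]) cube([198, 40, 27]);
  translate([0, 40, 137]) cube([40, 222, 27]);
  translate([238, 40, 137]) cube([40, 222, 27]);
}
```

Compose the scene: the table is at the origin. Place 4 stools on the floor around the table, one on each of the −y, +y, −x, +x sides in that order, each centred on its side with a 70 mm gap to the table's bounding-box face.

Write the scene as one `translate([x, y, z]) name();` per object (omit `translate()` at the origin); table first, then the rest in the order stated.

table();
translate([378, -372, 0]) stool();
translate([378, 782, 0]) stool();
translate([-348, 205, 0]) stool();
translate([1104, 205, 0]) stool();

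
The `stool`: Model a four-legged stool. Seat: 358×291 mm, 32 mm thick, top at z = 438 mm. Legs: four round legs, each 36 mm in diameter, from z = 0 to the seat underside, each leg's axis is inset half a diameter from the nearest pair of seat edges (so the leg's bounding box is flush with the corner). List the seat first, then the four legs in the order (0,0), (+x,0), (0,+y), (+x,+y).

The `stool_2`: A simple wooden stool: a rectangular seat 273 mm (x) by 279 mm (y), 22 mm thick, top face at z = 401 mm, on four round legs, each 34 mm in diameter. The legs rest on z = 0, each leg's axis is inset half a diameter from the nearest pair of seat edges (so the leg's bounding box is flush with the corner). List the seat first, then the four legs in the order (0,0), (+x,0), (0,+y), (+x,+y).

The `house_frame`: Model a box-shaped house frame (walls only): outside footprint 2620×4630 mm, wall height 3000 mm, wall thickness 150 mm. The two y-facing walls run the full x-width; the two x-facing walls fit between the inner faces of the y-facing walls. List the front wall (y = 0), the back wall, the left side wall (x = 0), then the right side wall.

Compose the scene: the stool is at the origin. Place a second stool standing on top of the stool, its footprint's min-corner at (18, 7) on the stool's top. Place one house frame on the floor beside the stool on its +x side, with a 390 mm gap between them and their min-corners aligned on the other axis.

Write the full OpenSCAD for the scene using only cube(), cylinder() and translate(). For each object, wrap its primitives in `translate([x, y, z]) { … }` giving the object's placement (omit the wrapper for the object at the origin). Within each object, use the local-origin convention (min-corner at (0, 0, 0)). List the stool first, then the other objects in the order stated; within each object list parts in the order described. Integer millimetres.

translate([0, 0, 406]) cube([358, 291, 32]);
translate([18, 18, 0]) cylinder(h = 406, r = 18);
translate([340, 18, 0]) cylinder(h = 406, r = 18);
translate([18, 273, 0]) cylinder(h = 406, r = 18);
translate([340, 273, 0]) cylinder(h = 406, r = 18);
translate([18, 7, 438]) {
  translate([0, 0, 379]) cube([273, 279, 22]);
  translate([17, 17, 0]) cylinder(h = 379, r = 17);
  translate([256, 17, 0]) cylinder(h = 379, r = 17);
  translate([17, 262, 0]) cylinder(h = 379, r = 17);
  translate([256, 262, 0]) cylinder(h = 379, r = 17);
}
translate([748, 0, 0]) {
  cube([2620, 150, 3000]);
  translate([0, 4480, 0]) cube([2620, 150, 3000]);
  translate([0, 150, 0]) cube([150, 4330, 3000]);
  translate([2470, 150, 0]) cube([150, 4330, 3000]);
}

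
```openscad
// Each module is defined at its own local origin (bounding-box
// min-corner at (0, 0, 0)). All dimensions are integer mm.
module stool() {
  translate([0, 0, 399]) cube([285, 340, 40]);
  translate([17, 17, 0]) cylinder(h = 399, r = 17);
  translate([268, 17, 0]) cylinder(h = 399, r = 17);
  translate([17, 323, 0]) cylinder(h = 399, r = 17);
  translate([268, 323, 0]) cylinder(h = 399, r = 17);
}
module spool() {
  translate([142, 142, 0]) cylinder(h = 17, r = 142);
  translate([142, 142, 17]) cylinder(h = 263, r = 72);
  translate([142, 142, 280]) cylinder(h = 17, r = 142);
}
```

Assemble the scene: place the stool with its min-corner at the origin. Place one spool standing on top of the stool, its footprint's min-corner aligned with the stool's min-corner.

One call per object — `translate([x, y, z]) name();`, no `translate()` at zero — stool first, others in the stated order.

stool();
translate([0, 0, 439]) spool();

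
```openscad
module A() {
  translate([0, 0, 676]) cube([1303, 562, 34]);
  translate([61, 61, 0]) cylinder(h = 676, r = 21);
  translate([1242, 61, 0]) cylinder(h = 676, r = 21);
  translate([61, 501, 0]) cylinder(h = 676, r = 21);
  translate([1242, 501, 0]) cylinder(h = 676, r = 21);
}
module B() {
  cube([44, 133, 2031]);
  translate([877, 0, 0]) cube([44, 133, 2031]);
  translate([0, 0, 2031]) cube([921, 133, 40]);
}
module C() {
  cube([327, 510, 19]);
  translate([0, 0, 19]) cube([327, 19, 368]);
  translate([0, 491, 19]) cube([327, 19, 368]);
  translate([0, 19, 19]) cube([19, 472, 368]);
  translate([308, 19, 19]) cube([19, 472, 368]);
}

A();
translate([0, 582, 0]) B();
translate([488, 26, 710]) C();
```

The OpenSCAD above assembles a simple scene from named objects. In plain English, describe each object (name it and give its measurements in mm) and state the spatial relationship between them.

A is a table with a 1303×562 mm rectangular top, 34 mm thick, top surface at z = 710 mm, supported by four round legs of 42 mm diameter, each leg's bounding box inset 40 mm from the nearest pair of top edges, running from the floor.

B is a rectangular door frame: two vertical jambs of 44×133 mm section, 2031 mm tall, with a clear opening 833 mm wide between their inner faces. A header 40 mm tall and 133 mm deep lies on top of the jambs and spans the full outside width.

C is an open storage box with external size 327×510×387 mm and wall thickness 19 mm (the base is also 19 mm thick). The base covers the whole footprint; the four walls stand on the base, with the y-facing walls full-width and the x-facing walls fitting between their inner faces.

The door frame is on the floor beside the table on its +y side. The open box is on top of the table, centred.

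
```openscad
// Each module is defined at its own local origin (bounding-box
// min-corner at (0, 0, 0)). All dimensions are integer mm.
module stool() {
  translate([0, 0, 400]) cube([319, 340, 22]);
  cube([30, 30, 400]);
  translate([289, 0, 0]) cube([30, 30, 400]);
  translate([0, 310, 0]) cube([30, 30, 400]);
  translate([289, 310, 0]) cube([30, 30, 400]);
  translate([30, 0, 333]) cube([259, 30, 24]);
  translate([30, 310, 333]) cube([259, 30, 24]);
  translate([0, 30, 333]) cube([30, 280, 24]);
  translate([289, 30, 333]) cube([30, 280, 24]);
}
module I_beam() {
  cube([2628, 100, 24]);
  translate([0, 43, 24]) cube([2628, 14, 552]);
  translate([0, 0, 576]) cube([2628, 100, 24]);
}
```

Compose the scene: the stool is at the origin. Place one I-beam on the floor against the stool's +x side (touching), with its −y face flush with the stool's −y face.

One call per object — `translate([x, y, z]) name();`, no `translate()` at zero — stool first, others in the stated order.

stool();
translate([319, 0, 0]) I_beam();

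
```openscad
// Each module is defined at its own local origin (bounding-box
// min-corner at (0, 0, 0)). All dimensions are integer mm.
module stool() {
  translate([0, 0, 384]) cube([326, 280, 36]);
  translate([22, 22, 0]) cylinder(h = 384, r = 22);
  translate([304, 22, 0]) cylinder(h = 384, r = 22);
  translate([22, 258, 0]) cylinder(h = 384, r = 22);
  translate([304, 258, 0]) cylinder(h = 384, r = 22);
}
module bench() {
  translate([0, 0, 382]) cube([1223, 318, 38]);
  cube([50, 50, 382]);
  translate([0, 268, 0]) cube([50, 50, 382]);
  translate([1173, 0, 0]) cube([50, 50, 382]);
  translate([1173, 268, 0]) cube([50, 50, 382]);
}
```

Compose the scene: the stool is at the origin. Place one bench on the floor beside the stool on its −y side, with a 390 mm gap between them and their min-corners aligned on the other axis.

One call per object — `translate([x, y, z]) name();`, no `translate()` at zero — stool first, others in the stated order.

stool();
translate([0, -708, 0]) bench();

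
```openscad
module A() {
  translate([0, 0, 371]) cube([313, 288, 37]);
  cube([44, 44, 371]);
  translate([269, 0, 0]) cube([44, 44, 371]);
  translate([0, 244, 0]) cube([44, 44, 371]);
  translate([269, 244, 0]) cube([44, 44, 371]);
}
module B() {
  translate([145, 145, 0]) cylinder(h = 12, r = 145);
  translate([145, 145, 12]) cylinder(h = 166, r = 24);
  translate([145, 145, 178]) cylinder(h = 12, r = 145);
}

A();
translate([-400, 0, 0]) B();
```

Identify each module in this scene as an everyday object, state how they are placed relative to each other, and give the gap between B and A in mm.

A is a stool. B is a spool. The spool is on the floor beside the stool on its −x side. The gap between the spool and the stool is 110 mm.

The spool's nearest face is 110 mm from the stool's −x face.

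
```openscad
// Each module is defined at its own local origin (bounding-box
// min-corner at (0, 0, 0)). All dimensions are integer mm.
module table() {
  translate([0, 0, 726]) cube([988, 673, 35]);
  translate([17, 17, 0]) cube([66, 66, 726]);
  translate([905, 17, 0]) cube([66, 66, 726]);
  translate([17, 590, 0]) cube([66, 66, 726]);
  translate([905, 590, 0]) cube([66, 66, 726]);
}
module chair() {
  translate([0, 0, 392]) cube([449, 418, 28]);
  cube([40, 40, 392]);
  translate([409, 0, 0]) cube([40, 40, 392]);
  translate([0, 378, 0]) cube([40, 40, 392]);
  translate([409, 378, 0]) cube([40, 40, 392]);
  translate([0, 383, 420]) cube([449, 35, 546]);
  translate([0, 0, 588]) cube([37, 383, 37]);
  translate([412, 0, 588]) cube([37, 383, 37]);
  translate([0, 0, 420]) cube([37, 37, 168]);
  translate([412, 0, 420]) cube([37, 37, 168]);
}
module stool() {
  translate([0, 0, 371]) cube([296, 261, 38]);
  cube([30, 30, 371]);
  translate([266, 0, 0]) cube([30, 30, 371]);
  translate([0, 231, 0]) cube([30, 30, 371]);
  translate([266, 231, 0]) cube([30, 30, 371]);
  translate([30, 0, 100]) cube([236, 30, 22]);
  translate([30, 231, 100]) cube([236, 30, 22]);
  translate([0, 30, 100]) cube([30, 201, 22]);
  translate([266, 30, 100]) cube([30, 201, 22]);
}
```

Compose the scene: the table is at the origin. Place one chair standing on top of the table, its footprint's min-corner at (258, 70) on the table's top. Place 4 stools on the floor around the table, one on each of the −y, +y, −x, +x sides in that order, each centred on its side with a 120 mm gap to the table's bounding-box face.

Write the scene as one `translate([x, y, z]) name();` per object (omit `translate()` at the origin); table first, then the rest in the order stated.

table();
translate([258, 70, 761]) chair();
translate([346, -381, 0]) stool();
translate([346, 793, 0]) stool();
translate([-416, 206, 0]) stool();
translate([1108, 206, 0]) stool();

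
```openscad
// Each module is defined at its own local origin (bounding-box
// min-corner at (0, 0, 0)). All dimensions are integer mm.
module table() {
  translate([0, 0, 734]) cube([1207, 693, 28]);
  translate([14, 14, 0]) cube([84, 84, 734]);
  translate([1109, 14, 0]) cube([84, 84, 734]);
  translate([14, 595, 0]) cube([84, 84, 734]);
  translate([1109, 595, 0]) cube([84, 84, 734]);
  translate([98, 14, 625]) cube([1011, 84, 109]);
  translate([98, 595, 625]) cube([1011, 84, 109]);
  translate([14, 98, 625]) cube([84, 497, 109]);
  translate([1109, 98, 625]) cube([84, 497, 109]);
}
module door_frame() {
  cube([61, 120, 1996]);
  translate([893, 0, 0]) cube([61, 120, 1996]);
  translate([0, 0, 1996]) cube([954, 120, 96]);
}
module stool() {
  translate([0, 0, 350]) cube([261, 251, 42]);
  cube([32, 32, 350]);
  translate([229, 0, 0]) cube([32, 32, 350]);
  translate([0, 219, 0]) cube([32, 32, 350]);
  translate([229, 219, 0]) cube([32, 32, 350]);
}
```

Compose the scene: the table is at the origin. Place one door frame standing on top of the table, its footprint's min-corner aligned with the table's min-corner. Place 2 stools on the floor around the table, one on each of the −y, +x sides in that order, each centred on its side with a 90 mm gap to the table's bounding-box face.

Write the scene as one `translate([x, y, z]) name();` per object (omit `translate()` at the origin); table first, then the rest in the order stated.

table();
translate([0, 0, 762]) door_frame();
translate([473, -341, 0]) stool();
translate([1297, 221, 0]) stool();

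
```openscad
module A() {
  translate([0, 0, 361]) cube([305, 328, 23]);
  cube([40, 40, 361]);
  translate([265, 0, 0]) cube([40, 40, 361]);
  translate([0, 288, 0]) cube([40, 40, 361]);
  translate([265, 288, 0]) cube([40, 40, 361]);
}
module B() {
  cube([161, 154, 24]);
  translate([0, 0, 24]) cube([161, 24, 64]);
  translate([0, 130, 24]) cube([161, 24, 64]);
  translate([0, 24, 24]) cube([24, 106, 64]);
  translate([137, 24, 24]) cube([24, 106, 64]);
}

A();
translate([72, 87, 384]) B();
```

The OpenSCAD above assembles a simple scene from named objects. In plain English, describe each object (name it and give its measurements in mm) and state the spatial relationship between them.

A is a four-legged stool. The seat is 305×328 mm, 23 mm thick, top at z = 384 mm. It stands on four square legs, each 40×40 mm in cross-section, from z = 0 to the seat underside, each flush with a corner of the seat.

B is an open storage box with external size 161×154×88 mm and wall thickness 24 mm (the base is also 24 mm thick). The base covers the whole footprint; the four walls stand on the base, with the y-facing walls full-width and the x-facing walls fitting between their inner faces.

The open box is on top of the stool, centred.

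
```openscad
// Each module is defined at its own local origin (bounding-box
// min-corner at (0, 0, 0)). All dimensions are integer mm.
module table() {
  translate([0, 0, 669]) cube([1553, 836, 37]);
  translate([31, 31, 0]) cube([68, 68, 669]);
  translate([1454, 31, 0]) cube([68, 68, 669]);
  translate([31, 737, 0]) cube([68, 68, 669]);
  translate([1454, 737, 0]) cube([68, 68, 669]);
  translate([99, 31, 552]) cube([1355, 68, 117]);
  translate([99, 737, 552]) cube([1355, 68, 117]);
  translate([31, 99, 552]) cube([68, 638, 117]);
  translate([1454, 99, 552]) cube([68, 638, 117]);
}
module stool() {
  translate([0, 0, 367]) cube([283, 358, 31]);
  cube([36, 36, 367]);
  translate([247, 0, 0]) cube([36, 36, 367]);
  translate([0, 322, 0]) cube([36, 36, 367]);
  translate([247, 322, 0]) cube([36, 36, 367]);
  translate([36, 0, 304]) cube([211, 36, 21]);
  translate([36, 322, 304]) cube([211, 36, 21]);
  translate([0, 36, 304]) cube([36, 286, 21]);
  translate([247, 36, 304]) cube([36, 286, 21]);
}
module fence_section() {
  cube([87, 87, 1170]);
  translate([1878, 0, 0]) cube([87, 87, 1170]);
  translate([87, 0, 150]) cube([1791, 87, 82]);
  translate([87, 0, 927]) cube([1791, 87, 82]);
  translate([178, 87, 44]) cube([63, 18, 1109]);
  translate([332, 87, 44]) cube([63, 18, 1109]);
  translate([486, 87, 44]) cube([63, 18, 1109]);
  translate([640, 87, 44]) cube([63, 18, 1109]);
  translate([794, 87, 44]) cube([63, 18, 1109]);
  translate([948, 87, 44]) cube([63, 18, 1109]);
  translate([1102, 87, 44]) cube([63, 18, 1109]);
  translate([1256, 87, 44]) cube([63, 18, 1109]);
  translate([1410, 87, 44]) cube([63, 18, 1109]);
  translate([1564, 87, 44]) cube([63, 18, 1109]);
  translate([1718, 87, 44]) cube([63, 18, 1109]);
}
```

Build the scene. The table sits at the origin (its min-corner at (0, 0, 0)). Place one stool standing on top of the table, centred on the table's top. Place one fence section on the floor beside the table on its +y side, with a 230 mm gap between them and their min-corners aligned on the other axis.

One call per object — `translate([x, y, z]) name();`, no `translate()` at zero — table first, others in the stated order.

table();
translate([635, 239, 706]) stool();
translate([0, 1066, 0]) fence_section();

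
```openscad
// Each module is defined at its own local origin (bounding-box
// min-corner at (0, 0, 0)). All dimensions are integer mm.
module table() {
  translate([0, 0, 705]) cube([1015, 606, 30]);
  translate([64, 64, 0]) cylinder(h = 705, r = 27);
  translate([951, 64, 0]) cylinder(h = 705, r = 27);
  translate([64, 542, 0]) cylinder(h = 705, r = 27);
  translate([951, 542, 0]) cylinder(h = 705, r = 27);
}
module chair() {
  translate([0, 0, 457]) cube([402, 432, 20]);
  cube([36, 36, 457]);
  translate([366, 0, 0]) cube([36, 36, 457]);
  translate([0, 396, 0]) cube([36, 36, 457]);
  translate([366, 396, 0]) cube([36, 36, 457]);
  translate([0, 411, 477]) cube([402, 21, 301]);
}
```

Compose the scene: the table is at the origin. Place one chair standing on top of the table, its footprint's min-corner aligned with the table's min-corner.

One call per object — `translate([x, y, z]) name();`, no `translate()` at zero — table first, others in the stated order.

table();
translate([0, 0, 735]) chair();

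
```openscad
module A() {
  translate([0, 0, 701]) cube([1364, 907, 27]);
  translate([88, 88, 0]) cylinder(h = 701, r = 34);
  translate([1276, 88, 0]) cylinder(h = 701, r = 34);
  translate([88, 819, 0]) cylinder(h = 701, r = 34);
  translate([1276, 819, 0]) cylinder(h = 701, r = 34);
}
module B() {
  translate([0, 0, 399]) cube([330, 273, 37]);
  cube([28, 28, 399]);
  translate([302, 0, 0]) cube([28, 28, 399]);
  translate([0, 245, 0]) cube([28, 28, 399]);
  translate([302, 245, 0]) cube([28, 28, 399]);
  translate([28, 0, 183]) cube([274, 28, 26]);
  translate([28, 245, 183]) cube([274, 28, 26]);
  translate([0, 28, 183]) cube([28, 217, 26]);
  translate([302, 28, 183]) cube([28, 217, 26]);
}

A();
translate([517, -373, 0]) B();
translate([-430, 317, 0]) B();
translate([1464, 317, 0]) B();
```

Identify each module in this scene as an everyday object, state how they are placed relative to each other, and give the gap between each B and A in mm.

A is a table. B is a stool. Three stools sit around the table at the −y, −x, +x sides. The gap between each stool and the table is 100 mm.

Each stool's nearest face is 100 mm from the table's bounding box.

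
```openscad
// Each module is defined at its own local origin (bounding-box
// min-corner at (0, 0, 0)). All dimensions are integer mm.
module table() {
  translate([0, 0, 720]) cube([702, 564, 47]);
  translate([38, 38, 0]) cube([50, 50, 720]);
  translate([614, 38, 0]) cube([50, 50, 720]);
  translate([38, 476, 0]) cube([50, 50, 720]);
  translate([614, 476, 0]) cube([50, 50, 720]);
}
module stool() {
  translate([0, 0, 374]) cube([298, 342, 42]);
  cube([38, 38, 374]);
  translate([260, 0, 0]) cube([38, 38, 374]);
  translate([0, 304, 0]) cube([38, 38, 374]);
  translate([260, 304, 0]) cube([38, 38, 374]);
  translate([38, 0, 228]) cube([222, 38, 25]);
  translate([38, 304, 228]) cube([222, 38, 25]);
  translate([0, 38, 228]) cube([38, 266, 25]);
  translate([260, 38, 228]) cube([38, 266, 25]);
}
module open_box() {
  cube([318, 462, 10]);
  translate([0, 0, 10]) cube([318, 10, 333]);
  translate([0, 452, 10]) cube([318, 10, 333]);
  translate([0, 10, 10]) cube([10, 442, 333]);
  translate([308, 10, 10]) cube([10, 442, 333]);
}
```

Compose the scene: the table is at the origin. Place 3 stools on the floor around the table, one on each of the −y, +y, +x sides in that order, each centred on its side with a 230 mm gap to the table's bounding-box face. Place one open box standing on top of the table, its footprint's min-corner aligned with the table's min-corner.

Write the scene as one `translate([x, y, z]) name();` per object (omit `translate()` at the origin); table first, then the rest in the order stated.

table();
translate([202, -572, 0]) stool();
translate([202, 794, 0]) stool();
translate([932, 111, 0]) stool();
translate([0, 0, 767]) open_box();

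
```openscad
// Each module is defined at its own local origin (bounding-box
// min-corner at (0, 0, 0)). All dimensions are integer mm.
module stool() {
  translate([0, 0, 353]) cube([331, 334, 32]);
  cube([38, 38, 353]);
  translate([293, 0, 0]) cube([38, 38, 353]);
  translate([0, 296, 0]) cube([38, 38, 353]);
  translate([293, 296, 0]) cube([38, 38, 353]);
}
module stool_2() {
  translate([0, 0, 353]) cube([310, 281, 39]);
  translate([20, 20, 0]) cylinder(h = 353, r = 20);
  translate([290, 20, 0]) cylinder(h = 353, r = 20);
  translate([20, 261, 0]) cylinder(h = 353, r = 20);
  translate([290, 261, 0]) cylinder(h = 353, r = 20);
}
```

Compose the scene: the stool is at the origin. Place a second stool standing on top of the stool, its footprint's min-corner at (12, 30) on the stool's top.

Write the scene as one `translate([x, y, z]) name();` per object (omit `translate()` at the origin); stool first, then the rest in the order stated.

stool();
translate([12, 30, 385]) stool_2();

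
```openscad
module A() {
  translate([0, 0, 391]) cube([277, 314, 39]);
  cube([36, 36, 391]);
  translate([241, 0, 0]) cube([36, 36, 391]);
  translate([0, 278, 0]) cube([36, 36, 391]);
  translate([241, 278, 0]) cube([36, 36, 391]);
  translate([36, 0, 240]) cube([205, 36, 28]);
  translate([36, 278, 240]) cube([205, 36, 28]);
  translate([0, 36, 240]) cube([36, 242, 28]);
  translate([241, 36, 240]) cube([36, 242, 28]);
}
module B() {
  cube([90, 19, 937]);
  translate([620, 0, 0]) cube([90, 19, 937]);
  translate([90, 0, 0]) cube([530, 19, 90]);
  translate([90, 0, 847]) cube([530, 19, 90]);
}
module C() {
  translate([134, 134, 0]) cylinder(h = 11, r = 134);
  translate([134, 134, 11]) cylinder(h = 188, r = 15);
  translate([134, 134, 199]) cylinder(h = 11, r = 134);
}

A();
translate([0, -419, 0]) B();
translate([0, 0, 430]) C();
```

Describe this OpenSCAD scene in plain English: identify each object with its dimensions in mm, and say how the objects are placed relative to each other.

A is a four-legged stool. The seat is a 277×314×39 mm slab whose top surface is at z = 430 mm; four square legs, each 36×36 mm in cross-section, run from the floor (z = 0) to the underside of the seat, each flush with a corner of the seat. Four stretchers, 36 mm wide and 28 mm tall, connect adjacent legs with their undersides at z = 240 mm, each running between the inner faces of the legs it joins and aligned with the legs' outer faces on the other axis.

B is a picture frame with a 530×757 mm rectangular opening (x by z) and a uniform 90 mm border on every side. Frame depth is 19 mm along y. It is built from two vertical stiles running the full outside height and two horizontal rails spanning the gap between the stiles.

C is a spool: two coaxial disc flanges of radius 134 mm and thickness 11 mm, joined by a core cylinder of radius 15 mm and height 188 mm. The lower flange rests on z = 0 and the three cylinders share a vertical axis.

The picture frame is on the floor beside the stool on its −y side. The spool is on top of the stool.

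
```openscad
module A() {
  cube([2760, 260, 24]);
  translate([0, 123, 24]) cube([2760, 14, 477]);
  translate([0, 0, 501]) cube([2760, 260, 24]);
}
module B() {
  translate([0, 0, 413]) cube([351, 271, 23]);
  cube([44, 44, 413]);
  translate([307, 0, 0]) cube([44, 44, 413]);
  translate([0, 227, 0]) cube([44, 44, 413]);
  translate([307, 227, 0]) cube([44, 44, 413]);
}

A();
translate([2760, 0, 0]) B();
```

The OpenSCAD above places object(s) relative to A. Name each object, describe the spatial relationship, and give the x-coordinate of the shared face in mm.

A is an I-beam. B is a stool. The stool is against the I-beam's +x side, with their −y faces flush. The x-coordinate of the shared face is 2760 mm.

The I-beam's +x face and the stool's −x face are both at x = 2760 mm.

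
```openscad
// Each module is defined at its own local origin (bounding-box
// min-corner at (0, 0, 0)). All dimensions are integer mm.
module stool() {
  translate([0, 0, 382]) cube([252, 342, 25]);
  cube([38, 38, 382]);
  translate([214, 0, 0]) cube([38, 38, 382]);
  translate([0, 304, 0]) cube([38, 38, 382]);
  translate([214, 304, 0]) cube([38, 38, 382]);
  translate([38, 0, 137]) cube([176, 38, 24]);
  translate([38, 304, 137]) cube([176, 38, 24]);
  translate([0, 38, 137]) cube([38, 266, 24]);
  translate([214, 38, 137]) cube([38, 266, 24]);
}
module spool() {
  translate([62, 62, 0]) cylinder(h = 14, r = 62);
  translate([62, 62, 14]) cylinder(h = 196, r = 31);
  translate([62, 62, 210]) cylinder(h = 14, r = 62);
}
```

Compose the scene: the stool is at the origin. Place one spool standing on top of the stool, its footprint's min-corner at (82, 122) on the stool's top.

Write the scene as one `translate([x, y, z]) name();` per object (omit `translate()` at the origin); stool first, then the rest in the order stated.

stool();
translate([82, 122, 407]) spool();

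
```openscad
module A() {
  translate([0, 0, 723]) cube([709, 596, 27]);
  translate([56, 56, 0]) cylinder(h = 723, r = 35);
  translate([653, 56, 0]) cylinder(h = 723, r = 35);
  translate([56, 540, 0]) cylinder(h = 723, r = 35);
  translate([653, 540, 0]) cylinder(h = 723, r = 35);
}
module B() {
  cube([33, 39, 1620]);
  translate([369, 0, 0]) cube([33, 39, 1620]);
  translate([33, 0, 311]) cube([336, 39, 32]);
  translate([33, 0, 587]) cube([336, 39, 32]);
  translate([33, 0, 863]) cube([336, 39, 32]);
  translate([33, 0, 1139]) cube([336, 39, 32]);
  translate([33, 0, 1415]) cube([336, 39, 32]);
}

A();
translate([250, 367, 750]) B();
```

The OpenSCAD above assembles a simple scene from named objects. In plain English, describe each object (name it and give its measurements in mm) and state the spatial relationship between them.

A is a table: top 709 mm (x) × 596 mm (y), 27 mm thick, upper face at z = 750 mm, on four round legs of 70 mm diameter, each leg's bounding box inset 21 mm from the nearest pair of top edges, running from z = 0 to the bottom of the top.

B is a straight ladder. Two 33×39 mm vertical rails, 1620 mm tall, stand 402 mm apart (outside-to-outside) with their front faces coplanar on the −y side. 5 rungs, each 39 mm deep and 32 mm tall, span between the inner faces of the rails, front faces flush with the rails. The lowest rung's underside is at z = 311 mm and rungs are spaced 276 mm apart (underside to underside).

The ladder is on top of the table.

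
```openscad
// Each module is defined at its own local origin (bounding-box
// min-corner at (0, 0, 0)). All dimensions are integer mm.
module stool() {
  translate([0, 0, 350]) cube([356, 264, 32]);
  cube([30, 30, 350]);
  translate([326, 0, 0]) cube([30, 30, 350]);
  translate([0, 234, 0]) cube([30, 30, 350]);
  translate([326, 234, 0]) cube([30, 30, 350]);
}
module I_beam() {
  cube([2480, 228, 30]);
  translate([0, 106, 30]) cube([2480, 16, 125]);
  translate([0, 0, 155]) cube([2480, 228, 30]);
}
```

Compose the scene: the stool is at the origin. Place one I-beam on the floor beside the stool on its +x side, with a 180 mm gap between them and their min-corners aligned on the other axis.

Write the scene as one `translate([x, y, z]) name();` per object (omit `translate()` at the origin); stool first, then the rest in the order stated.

stool();
translate([536, 0, 0]) I_beam();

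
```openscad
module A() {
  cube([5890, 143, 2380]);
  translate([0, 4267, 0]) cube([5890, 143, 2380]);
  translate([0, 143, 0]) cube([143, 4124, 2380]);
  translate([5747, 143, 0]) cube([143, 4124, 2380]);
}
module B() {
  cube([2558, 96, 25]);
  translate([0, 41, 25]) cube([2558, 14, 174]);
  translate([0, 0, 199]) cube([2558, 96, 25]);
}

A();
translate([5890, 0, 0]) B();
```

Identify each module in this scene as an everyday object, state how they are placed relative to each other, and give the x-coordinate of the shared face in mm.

A is a house frame. B is an I-beam. The I-beam is against the house frame's +x side, with their −y faces flush. The x-coordinate of the shared face is 5890 mm.

The house frame's +x face and the I-beam's −x face are both at x = 5890 mm.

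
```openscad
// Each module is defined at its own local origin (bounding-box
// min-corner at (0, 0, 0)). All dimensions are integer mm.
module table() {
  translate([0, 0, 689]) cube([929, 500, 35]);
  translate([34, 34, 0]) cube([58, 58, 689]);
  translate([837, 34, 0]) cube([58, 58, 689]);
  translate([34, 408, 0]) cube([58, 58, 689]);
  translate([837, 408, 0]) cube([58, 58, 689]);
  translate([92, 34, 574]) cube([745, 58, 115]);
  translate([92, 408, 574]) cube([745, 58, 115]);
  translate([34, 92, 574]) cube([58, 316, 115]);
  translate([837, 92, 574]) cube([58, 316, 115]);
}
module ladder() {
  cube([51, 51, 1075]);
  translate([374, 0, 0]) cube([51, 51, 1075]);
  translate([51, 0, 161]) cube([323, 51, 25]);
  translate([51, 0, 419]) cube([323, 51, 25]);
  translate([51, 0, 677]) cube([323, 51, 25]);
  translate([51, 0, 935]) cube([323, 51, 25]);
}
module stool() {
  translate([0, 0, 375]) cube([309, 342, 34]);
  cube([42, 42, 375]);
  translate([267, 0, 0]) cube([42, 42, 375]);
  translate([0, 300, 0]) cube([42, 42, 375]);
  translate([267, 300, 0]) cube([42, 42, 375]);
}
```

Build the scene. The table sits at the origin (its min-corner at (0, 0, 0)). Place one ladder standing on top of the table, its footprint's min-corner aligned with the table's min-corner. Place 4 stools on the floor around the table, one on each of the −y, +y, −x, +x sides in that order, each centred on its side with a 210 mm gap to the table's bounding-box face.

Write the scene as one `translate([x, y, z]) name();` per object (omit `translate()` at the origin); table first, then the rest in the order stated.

table();
translate([0, 0, 724]) ladder();
translate([310, -552, 0]) stool();
translate([310, 710, 0]) stool();
translate([-519, 79, 0]) stool();
translate([1139, 79, 0]) stool();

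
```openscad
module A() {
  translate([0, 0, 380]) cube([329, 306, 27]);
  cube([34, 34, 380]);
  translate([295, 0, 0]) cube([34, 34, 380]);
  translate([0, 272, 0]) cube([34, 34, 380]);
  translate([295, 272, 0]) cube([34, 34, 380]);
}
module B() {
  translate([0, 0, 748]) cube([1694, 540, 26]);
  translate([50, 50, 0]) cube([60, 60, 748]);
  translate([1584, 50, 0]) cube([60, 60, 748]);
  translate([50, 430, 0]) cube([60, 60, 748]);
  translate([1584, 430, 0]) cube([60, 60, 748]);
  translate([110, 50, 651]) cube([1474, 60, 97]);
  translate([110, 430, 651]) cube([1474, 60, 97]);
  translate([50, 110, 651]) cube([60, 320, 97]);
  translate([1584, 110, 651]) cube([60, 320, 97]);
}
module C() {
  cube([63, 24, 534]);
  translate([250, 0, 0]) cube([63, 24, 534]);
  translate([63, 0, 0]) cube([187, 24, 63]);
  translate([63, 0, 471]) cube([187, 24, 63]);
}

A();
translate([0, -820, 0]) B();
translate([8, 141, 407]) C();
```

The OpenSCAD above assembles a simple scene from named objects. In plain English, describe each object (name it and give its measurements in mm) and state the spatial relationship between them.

A is a four-legged stool. The seat is a 329×306×27 mm slab whose top surface is at z = 407 mm; four square legs, each 34×34 mm in cross-section, run from the floor (z = 0) to the underside of the seat, each flush with a corner of the seat.

B is a rectangular dining table. The top is 1694×540×26 mm with its upper surface at z = 774 mm. It stands on four 60×60 mm square legs, each inset 50 mm from the nearest pair of top edges, running from the floor to the underside of the top. Four apron rails, 60 mm thick and 97 mm tall, run between adjacent legs with their top edges flush with the underside of the top and their outer faces flush with the legs' outer faces.

C is a rectangular picture frame lying in the x–z plane (depth along y). The opening is 187 mm wide (x) by 408 mm tall (z), surrounded by a border 63 mm wide on all four sides. The frame is 24 mm deep and is made of two full-height vertical stiles with two horizontal rails fitted between them.

The table is on the floor beside the stool on its −y side. The picture frame is on top of the stool, centred.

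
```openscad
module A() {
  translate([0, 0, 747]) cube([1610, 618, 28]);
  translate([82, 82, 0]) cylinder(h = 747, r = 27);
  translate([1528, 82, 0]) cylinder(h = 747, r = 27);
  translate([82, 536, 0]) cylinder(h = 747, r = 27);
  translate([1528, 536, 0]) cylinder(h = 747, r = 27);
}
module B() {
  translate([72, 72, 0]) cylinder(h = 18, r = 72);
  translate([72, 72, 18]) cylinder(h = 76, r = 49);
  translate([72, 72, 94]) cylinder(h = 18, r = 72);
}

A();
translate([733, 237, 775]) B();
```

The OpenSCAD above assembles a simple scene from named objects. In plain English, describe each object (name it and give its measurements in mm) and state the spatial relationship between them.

A is a rectangular dining table. The top is 1610×618×28 mm with its upper surface at z = 775 mm. It stands on four round legs of 54 mm diameter, each leg's bounding box inset 55 mm from the nearest pair of top edges, running from the floor to the underside of the top.

B is a spool: two coaxial disc flanges of radius 72 mm and thickness 18 mm, joined by a core cylinder of radius 49 mm and height 76 mm. The lower flange rests on z = 0 and the three cylinders share a vertical axis.

The spool is on top of the table, centred.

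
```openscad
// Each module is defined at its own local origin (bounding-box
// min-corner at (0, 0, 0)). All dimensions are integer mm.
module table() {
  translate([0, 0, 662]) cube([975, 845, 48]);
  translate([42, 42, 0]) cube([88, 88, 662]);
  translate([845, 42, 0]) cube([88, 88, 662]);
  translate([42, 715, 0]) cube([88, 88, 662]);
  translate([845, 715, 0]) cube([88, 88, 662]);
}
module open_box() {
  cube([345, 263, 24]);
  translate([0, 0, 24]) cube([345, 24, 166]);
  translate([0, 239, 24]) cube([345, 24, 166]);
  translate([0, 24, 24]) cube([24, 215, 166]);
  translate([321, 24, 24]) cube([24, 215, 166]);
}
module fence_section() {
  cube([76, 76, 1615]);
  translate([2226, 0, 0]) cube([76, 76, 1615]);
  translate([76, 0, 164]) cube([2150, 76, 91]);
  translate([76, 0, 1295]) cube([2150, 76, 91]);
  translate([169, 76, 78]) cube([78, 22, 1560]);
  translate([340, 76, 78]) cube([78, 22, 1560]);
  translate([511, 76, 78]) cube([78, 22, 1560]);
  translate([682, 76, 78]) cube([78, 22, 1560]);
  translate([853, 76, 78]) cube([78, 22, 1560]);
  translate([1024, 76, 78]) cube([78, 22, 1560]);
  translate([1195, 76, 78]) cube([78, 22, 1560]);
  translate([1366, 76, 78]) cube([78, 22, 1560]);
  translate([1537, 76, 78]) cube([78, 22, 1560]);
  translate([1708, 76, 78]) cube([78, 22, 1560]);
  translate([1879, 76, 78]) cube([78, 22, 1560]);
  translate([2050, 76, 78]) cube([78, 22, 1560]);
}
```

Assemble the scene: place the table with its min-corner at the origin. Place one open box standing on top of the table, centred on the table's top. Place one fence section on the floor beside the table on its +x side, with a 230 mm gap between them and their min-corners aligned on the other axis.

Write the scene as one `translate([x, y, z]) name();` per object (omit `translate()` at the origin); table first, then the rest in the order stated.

table();
translate([315, 291, 710]) open_box();
translate([1205, 0, 0]) fence_section();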